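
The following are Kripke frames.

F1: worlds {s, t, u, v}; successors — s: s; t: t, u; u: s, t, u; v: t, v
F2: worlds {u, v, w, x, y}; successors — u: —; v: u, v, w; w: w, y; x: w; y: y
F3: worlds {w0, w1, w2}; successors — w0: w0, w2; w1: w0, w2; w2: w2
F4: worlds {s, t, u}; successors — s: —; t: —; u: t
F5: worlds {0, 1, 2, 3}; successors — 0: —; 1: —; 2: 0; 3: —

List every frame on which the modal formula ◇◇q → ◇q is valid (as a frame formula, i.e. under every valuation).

The schema corresponds to transitivity: ∀x ∀y ∀z (Rxy ∧ Ryz → Rxz).
F1: fails — Rvt and Rtu but not Rvu.
F2: fails — Rxw and Rwy but not Rxy.
F3: satisfies the condition.
F4: satisfies the condition.
F5: satisfies the condition.
Valid on: F3, F4, F5.

F3, F4, F5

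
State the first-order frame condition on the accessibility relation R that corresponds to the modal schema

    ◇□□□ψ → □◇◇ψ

∀x ∀y ∀z ((xRy ∧ xRz) → ∃w (yR³w ∧ zR²w))

This is a Sahlqvist (Geach-type) schema ◇^1□^3ψ → □^1◇^2ψ.
First-order correspondent: ∀x ∀y ∀z ((xRy ∧ xRz) → ∃w (yR³w ∧ zR²w)).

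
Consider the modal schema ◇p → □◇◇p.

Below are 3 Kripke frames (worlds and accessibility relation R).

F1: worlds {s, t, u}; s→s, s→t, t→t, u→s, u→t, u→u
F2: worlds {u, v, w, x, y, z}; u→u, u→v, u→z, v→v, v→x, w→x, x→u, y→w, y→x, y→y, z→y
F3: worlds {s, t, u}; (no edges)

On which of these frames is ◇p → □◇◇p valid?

F3

The schema corresponds to a generalized confluence (Geach) condition: ∀x ∀y ∀z ((xRy ∧ xRz) → ∃w (y = w ∧ zR²w)).
F1: fails — sRs, sRt but no w with s=w and tR²w.
F2: fails — uRu, uRz but no t with u=t and zR²t.
F3: holds.
Valid on: F3.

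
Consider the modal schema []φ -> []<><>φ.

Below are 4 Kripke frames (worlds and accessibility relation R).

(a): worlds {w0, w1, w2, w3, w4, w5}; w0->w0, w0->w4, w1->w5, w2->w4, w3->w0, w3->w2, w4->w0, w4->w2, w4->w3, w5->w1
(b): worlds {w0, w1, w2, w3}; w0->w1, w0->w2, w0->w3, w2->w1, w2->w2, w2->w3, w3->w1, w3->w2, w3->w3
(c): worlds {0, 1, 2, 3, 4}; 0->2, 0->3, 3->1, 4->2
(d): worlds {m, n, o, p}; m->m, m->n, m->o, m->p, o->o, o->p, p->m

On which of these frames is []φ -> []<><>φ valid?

(a)

Frame correspondent (Sahlqvist): forall x forall z (xRz -> exists w (xRw & z R^2 w)) — i.e. a generalized confluence (Geach) condition.
(a): holds.
(b): fails — w0Rw1 but no w with w0Rw and w1R²w.
(c): fails — 0R2 but no w with 0Rw and 2R²w.
(d): fails — mRn but no w with mRw and nR²w.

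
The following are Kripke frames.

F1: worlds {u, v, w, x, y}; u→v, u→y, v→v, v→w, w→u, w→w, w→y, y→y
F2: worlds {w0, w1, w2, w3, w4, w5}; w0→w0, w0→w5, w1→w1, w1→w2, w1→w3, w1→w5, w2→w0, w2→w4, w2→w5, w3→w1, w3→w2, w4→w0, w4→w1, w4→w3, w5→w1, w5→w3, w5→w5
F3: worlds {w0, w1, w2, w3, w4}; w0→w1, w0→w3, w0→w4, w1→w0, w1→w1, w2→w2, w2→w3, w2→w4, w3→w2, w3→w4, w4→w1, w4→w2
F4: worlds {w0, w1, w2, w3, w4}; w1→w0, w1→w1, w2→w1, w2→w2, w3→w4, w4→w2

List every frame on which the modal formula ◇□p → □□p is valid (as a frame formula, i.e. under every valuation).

none

This is the axiom for a generalized confluence (Geach) condition; its first-order frame correspondent is ∀x ∀y ∀z ((xRy ∧ xR²z) → ∃w (yRw ∧ z = w)).
F1: fails — uRv, uR²y but no t with vRt and y=t.
F2: fails — w0Rw0, w0R²w1 but no w with w0Rw and w1=w.
F3: fails — w0Rw1, w0R²w2 but no w with w1Rw and w2=w.
F4: fails — w1Rw0, w1R²w0 but no w with w0Rw and w0=w.
Valid on no frame.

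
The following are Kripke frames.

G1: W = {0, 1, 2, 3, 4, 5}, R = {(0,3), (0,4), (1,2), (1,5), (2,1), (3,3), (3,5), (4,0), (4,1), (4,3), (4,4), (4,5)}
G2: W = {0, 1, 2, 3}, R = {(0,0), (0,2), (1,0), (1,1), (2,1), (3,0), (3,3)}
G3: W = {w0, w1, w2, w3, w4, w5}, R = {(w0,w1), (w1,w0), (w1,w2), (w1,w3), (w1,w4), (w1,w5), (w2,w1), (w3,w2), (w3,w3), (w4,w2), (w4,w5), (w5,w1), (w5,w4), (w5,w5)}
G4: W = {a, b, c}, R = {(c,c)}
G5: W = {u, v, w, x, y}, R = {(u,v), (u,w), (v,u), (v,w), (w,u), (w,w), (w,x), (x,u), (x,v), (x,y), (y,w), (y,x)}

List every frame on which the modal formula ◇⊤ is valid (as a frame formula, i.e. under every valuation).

G2, G3, G5

Frame correspondent (Sahlqvist): ∀x ∃y Rxy — i.e. seriality.
G1: fails — world 5 has no successor.
G2: satisfies the condition.
G3: satisfies the condition.
G4: fails — world a has no successor.
G5: satisfies the condition.
Valid on: G2, G3, G5.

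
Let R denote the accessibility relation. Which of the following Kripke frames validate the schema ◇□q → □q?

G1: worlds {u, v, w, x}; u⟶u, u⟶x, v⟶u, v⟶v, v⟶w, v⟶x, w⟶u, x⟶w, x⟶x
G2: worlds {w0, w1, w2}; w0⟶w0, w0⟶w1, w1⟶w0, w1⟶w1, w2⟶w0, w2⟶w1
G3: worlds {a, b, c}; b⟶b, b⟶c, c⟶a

The schema corresponds to the Euclidean property: ∀x ∀y ∀z (Rxy ∧ Rxz → Ryz).
G1: fails — Rux and Ruu but not Rxu.
G2: holds.
G3: fails — Rbc and Rbc but not Rcc.

G2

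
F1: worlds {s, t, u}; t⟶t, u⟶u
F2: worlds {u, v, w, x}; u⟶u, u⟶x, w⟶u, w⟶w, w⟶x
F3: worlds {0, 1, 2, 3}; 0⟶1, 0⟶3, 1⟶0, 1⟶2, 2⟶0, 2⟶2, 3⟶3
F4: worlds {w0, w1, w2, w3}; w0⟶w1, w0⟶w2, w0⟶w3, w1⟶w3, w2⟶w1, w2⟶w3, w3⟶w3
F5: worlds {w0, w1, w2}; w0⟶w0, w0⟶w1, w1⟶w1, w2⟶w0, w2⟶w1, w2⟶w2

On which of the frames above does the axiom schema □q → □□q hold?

Frame correspondent (Sahlqvist): ∀x ∀y ∀z (Rxy ∧ Ryz → Rxz) — i.e. transitivity.
F1: satisfies the condition.
F2: satisfies the condition.
F3: fails — R10 and R01 but not R11.
F4: satisfies the condition.
F5: satisfies the condition.
Valid on: F1, F2, F4, F5.

F1, F2, F4, F5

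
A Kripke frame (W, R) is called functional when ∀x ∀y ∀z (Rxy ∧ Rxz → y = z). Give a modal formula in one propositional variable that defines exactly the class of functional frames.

◇s → □s

A defining formula is ◇s → □s (the CD axiom).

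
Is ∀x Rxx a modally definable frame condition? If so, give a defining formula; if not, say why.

Yes: it is reflexivity, defined by the T schema □r → r.

Yes — defined by □r → r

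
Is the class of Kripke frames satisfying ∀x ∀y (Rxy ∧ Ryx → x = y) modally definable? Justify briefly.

If a class were modally definable it would be closed under surjective bounded morphisms (Goldblatt–Thomason).
The 8-cycle (worlds a,b,c,d,e,f,g,h with a→b→c→d→e→f→g→h→a) is antisymmetric. Sending even-indexed worlds to a and odd-indexed worlds to b is a surjective bounded morphism onto the two-world frame with a↔b, which is not antisymmetric.
Hence antisymmetry is not modally definable.

Not modally definable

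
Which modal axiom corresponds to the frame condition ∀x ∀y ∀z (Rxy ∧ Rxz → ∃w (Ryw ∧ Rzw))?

This is convergence; the standard corresponding axiom is .2: ◇□ψ → □◇ψ.
Suppose ◇□ψ→□◇ψ is valid. Take Rxy, Rxz and set V(ψ)={w : Ryw}. Then □ψ at y so ◇□ψ at x, so □◇ψ at x, so ◇ψ at z, giving w with Rzw and Ryw.

◇□ψ → □◇ψ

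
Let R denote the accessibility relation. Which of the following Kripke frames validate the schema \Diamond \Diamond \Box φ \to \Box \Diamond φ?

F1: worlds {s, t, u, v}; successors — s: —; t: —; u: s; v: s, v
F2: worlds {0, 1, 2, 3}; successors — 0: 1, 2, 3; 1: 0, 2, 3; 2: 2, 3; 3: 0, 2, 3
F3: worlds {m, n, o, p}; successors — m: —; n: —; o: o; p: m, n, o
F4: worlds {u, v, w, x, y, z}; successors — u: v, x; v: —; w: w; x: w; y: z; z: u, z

F2

This is the axiom for a generalized confluence (Geach) condition; its first-order frame correspondent is \forall x \forall y \forall z ((x R^2 y \wedge xRz) \to \exists w (yRw \wedge zRw)).
F1: fails — vR²s, vRs but no w with sRw and sRw.
F2: holds.
F3: fails — pR²o, pRm but no w with oRw and mRw.
F4: fails — uR²w, uRv but no t with wRt and vRt.
Valid on: F2.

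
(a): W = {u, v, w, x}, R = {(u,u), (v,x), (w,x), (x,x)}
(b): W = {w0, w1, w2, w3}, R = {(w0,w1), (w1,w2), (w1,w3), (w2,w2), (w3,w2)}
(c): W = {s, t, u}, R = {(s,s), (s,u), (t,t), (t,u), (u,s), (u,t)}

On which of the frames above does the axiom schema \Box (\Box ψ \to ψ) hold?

(a)

Frame correspondent (Sahlqvist): \forall x \forall y (Rxy \to Ryy) — i.e. shift-reflexivity.
(a): holds.
(b): fails — Rw1w3 but not Rw3w3.
(c): fails — Rtu but not Ruu.
Valid on: (a).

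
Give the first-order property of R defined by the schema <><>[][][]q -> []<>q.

This is a Sahlqvist (Geach-type) schema ◇^2□^3q → □^1◇^1q.
Minimal-valuation argument: fix x; take any y with xR^2y and any z with xR^1z. Set V(q) to the set of worlds R-reachable from y in exactly 3 steps. Then □^3q holds at y, so the antecedent holds at x; validity forces ◇^1q at z, giving a w with zR^1w and yR^3w.
First-order correspondent: forall x forall y forall z ((x R^2 y & xRz) -> exists w (y R^3 w & zRw)).

forall x forall y forall z ((x R^2 y & xRz) -> exists w (y R^3 w & zRw))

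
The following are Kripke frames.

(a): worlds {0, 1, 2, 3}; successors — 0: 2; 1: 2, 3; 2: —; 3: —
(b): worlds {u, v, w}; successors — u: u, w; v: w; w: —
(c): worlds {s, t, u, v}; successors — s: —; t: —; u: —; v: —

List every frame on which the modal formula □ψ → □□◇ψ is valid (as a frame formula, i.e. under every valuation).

Frame correspondent (Sahlqvist): ∀x ∀z (xR²z → ∃w (xRw ∧ zRw)) — i.e. a generalized confluence (Geach) condition.
(a): holds.
(b): fails — uR²w but no t with uRt and wRt.
(c): holds.

(a), (c)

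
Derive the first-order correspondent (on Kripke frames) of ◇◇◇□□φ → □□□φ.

This is a Sahlqvist (Geach-type) schema ◇^3□^2φ → □^3◇^0φ.
Minimal-valuation argument: fix x; take any y with xR^3y and any z with xR^3z. Set V(φ) to the set of worlds R-reachable from y in exactly 2 steps. Then □^2φ holds at y, so the antecedent holds at x; validity forces ◇^0φ at z, giving a w with zR^0w and yR^2w.
First-order correspondent: ∀x ∀y ∀z ((xR³y ∧ xR³z) → ∃w (yR²w ∧ z = w)).

∀x ∀y ∀z ((xR³y ∧ xR³z) → ∃w (yR²w ∧ z = w))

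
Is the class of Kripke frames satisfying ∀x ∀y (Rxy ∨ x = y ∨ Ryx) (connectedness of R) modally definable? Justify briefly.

If a class were modally definable it would be closed under disjoint unions (Goldblatt–Thomason).
Take 2 disjoint single-world reflexive frames: each is trivially connected, but their disjoint union has 2 worlds with no edge between distinct components, so it is not connected.
So the class is not modally definable.

Not modally definable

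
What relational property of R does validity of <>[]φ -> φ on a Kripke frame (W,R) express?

Replacing φ by ¬φ and contraposing gives the equivalent schema φ → □◇φ.
Suppose φ→□◇φ is valid. Take Rxy and set V(φ)={x}. Then φ at x, so □◇φ at x, so ◇φ at y, so some z with Ryz has φ; z=x, i.e. Ryx.
The converse is a direct semantic check.
So the correspondent is symmetry.

symmetry: forall x forall y (Rxy -> Ryx)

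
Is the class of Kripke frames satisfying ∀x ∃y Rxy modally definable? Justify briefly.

This is a Sahlqvist condition; the D axiom □p → ◇p defines it.
Suppose □p→◇p is valid. At any x set V(p)=W. Then □p at x, so ◇p at x, so x has a successor.

Definable; □p → ◇p defines it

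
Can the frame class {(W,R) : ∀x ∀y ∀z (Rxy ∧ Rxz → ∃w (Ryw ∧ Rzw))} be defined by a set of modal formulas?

Yes, by ◇□r → □◇r

This is a Sahlqvist condition; the .2 axiom ◇□r → □◇r defines it.
Suppose ◇□r→□◇r is valid. Take Rxy, Rxz and set V(r)={w : Ryw}. Then □r at y so ◇□r at x, so □◇r at x, so ◇r at z, giving w with Rzw and Ryw.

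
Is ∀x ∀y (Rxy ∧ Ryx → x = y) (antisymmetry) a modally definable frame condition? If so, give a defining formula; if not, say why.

No — not modally definable

Any modally definable frame class is closed under surjective bounded morphisms.
The 6-cycle (worlds 0,1,2,3,4,5 with 0→1→2→3→4→5→0) is antisymmetric. Sending even-indexed worlds to a and odd-indexed worlds to b is a surjective bounded morphism onto the two-world frame with a↔b, which is not antisymmetric.
So the class is not modally definable.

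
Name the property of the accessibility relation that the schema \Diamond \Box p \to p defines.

This is a form of the B axiom.
Its frame correspondent is symmetry — \forall x \forall y (Rxy \to Ryx).

Symmetry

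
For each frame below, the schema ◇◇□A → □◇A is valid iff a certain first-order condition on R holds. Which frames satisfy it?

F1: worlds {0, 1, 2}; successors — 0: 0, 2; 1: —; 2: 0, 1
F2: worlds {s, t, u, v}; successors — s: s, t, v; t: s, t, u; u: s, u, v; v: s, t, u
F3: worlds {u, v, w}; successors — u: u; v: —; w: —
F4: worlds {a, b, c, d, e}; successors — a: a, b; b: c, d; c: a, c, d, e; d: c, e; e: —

F2, F3

Frame correspondent (Sahlqvist): ∀x ∀y ∀z ((xR²y ∧ xRz) → ∃w (yRw ∧ zRw)) — i.e. a generalized confluence (Geach) condition.
F1: fails — 0R²1, 0R0 but no w with 1Rw and 0Rw.
F2: ✓.
F3: ✓.
F4: fails — aR²a, aRb but no w with aRw and bRw.
Valid on: F2, F3.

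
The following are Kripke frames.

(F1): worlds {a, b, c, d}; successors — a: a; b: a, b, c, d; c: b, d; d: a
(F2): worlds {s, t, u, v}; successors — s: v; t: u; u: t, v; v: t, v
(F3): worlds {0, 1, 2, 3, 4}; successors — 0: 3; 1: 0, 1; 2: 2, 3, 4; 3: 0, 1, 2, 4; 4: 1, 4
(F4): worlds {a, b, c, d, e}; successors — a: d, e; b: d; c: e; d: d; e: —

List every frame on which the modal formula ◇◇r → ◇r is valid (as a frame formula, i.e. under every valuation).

This is the axiom for a generalized confluence (Geach) condition; its first-order frame correspondent is ∀x ∀y (xR²y → ∃w (y = w ∧ xRw)).
(F1): fails — cR²a but no w with a=w and cRw.
(F2): fails — sR²t but no w with t=w and sRw.
(F3): fails — 0R²0 but no w with 0=w and 0Rw.
(F4): ✓.

(F4)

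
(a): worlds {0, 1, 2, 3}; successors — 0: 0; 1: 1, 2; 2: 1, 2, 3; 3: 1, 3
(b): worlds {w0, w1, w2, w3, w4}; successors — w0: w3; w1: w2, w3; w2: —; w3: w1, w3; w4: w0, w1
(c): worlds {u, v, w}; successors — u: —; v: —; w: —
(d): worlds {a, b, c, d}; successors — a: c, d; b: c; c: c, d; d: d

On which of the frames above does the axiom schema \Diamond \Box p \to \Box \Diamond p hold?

(a), (c), (d)

Frame correspondent (Sahlqvist): \forall x \forall y \forall z (Rxy \wedge Rxz \to \exists w (Ryw \wedge Rzw)) — i.e. convergence.
(a): satisfies the condition.
(b): fails — Rw1w2 and Rw1w2 but w2 and w2 have no common successor.
(c): satisfies the condition.
(d): satisfies the condition.
Valid on: (a), (c), (d).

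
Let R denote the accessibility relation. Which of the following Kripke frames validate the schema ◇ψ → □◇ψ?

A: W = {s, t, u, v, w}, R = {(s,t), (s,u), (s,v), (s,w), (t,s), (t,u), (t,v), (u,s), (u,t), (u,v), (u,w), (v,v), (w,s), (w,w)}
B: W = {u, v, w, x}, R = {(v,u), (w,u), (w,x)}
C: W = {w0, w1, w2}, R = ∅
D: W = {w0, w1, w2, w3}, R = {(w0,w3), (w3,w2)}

The schema corresponds to the Euclidean property: ∀x ∀y ∀z (Rxy ∧ Rxz → Ryz).
A: fails — Rsv and Rsw but not Rvw.
B: fails — Rvu and Rvu but not Ruu.
C: ✓.
D: fails — Rw0w3 and Rw0w3 but not Rw3w3.
Valid on: C.

C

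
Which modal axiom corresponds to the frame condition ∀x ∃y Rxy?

□r → ◇r

This is seriality; the standard corresponding axiom is D: □r → ◇r.
Suppose □r→◇r is valid. At any x set V(r)=W. Then □r at x, so ◇r at x, so x has a successor.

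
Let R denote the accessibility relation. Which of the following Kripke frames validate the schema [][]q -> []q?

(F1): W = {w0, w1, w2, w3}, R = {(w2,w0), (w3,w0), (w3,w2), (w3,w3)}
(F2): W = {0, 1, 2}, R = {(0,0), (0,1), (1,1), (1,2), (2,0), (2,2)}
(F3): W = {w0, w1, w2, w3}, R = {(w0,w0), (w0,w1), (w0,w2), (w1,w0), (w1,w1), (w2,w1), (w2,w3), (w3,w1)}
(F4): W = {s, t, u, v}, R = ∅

(F2), (F4)

This is the axiom for density; its first-order frame correspondent is forall x forall y (Rxy -> exists z (Rxz & Rzy)).
(F1): fails — Rw2w0 but no z with Rw2z and Rzw0.
(F2): ✓.
(F3): fails — Rw2w3 but no z with Rw2z and Rzw3.
(F4): ✓.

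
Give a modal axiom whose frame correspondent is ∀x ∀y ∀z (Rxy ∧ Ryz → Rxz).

□p → □□p

A defining formula is □p → □□p (the 4 axiom).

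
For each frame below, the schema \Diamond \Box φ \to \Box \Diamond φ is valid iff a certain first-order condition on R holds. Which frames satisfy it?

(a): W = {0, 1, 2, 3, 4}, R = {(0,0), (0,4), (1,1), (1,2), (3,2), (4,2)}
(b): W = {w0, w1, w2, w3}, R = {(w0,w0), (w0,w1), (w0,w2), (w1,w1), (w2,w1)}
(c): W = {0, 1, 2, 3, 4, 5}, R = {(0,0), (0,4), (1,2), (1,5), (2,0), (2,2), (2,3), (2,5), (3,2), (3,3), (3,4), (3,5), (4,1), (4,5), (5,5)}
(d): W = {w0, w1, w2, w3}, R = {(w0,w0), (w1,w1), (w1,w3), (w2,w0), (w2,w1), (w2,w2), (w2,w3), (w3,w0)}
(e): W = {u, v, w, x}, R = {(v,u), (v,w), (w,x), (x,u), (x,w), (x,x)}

Frame correspondent (Sahlqvist): \forall x \forall y \forall z (Rxy \wedge Rxz \to \exists w (Ryw \wedge Rzw)) — i.e. convergence.
(a): fails — R00 and R04 but 0 and 4 have no common successor.
(b): ✓.
(c): fails — R00 and R04 but 0 and 4 have no common successor.
(d): fails — Rw1w1 and Rw1w3 but w1 and w3 have no common successor.
(e): fails — Rvw and Rvu but w and u have no common successor.

(b)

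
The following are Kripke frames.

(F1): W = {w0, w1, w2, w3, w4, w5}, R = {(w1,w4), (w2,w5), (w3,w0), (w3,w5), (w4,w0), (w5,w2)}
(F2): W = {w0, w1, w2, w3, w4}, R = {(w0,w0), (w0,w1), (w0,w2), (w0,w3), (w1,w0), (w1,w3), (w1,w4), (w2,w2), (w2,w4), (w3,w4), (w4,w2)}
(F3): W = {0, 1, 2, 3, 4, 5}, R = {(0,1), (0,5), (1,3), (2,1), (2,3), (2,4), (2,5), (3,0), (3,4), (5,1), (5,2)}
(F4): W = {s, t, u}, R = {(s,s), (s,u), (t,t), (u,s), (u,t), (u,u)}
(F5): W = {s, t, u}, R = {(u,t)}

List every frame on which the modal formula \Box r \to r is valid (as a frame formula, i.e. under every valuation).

The schema corresponds to reflexivity: \forall x Rxx.
(F1): fails — world w0 does not see itself.
(F2): fails — world w1 does not see itself.
(F3): fails — world 0 does not see itself.
(F4): satisfies the condition.
(F5): fails — world s does not see itself.

(F4)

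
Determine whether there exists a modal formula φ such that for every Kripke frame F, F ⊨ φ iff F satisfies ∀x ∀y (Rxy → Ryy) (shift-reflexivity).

Yes, by □(□p → p)

Yes: it is shift-reflexivity, defined by the T□ schema □(□p → p).
Suppose □(□p→p) is valid. Take Rxy and set V(p)={w : Ryw}. Then at y, □p holds; since □(□p→p) at x, □p→p at y, so p at y, i.e. Ryy.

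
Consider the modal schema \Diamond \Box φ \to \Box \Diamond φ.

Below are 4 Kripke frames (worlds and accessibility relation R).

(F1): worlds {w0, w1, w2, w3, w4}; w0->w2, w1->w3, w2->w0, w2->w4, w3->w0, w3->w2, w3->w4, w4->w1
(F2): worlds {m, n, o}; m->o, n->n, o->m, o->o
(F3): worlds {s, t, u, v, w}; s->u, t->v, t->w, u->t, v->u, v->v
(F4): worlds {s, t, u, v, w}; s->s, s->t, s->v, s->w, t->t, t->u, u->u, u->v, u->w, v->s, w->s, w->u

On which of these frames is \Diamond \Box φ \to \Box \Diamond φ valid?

(F2)

The schema corresponds to convergence: \forall x \forall y \forall z (Rxy \wedge Rxz \to \exists w (Ryw \wedge Rzw)).
(F1): fails — Rw2w4 and Rw2w0 but w4 and w0 have no common successor.
(F2): ✓.
(F3): fails — Rtv and Rtw but v and w have no common successor.
(F4): fails — Rsv and Rst but v and t have no common successor.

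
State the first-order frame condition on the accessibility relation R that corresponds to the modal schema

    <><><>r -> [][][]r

This is a Sahlqvist (Geach-type) schema ◇^3□^0r → □^3◇^0r.
Minimal-valuation argument: fix x; take any y with xR^3y and any z with xR^3z. Set V(r) to the set of worlds R-reachable from y in exactly 0 steps. Then □^0r holds at y, so the antecedent holds at x; validity forces ◇^0r at z, giving a w with zR^0w and yR^0w.
First-order correspondent: forall x forall y forall z ((x R^3 y & x R^3 z) -> exists w (y = w & z = w)).

forall x forall y forall z ((x R^3 y & x R^3 z) -> exists w (y = w & z = w))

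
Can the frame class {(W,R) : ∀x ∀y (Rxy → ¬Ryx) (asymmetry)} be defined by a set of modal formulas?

Not modally definable

If a class were modally definable it would be closed under surjective bounded morphisms (Goldblatt–Thomason).
The 5-cycle (worlds w0,w1,w2,w3,w4 with w0→w1→w2→w3→w4→w0) is asymmetric. Mapping every world to a single reflexive point • is a surjective bounded morphism, and the reflexive point is not asymmetric (R•• but asymmetry requires ¬R••).
So no modal formula (or set of formulas) defines exactly the asymmetric frames.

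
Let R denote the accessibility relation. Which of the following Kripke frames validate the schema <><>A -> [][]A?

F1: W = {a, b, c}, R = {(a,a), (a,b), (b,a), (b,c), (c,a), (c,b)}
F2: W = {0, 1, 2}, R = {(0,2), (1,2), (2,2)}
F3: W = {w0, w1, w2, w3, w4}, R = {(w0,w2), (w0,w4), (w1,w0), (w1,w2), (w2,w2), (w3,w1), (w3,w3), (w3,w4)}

F2

The schema corresponds to a generalized confluence (Geach) condition: forall x forall y forall z ((x R^2 y & x R^2 z) -> exists w (y = w & z = w)).
F1: fails — aR²a, aR²b but a ≠ b.
F2: condition met.
F3: fails — w1R²w2, w1R²w4 but w2 ≠ w4.
Valid on: F2.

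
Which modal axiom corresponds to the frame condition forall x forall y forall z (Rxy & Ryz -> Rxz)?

□q → □□q

This is transitivity; the standard corresponding axiom is 4: □q → □□q.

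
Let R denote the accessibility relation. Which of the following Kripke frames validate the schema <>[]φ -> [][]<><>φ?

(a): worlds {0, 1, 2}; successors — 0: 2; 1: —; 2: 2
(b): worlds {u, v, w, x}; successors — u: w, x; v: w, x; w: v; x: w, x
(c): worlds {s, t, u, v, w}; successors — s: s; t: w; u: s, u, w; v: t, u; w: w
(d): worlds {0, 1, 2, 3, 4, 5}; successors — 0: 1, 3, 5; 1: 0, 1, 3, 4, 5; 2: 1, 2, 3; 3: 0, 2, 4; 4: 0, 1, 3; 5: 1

(a), (d)

The schema corresponds to a generalized confluence (Geach) condition: forall x forall y forall z ((xRy & x R^2 z) -> exists w (yRw & z R^2 w)).
(a): condition met.
(b): fails — uRw, uR²w but no t with wRt and wR²t.
(c): fails — uRs, uR²w but no w* with sRw* and wR²w*.
(d): condition met.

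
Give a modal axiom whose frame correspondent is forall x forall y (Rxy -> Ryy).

A defining formula is □(□s → s) (the T□ axiom).

□(□s → s)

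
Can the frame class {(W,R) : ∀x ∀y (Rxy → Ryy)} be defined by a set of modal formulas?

Yes — defined by □(□q → q)

This is a Sahlqvist condition; the T□ axiom □(□q → q) defines it.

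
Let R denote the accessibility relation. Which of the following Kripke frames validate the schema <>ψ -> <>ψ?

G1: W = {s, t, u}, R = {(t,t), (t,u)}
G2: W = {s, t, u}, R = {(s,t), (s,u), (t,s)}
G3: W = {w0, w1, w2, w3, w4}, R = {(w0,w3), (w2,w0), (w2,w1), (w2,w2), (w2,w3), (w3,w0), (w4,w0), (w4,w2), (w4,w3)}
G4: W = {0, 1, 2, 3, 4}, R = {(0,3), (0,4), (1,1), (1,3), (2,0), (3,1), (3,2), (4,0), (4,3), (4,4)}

G1, G2, G3, G4

Frame correspondent (Sahlqvist): forall x forall y (xRy -> exists w (y = w & xRw)) — i.e. a generalized confluence (Geach) condition.
G1: ✓.
G2: ✓.
G3: ✓.
G4: ✓.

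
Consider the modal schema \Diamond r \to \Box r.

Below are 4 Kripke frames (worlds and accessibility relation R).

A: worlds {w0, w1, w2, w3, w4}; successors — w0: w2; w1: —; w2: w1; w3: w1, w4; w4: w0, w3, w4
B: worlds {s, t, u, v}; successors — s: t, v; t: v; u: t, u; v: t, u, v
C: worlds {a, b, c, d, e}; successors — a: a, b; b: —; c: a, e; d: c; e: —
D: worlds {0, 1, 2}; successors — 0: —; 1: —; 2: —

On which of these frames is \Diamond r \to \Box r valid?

D

The schema corresponds to partial functionality: \forall x \forall y \forall z (Rxy \wedge Rxz \to y = z).
A: fails — w3 sees both w1 and w4.
B: fails — s sees both t and v.
C: fails — a sees both a and b.
D: ✓.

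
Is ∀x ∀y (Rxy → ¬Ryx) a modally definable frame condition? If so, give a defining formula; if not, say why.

Not modally definable

Modal frame validity is preserved under surjective bounded morphisms.
The 5-cycle (worlds s,t,u,v,w with s→t→u→v→w→s) is asymmetric. Mapping every world to a single reflexive point • is a surjective bounded morphism, and the reflexive point is not asymmetric (R•• but asymmetry requires ¬R••).
So no modal formula (or set of formulas) defines exactly the asymmetric frames.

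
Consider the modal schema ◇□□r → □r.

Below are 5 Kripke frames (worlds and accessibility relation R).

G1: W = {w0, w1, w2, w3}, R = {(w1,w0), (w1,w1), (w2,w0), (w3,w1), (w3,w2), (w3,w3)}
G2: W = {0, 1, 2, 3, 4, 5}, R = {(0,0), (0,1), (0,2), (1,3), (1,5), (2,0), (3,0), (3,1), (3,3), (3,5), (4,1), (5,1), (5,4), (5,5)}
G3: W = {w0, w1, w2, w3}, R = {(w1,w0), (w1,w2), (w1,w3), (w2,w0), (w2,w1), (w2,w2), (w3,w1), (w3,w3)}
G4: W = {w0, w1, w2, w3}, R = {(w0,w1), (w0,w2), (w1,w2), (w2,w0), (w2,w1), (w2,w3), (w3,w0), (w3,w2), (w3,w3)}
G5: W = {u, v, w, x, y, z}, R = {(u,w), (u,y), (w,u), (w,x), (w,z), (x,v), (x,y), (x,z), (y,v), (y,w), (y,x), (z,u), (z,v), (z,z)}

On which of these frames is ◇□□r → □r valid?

This is the axiom for a generalized confluence (Geach) condition; its first-order frame correspondent is ∀x ∀y ∀z ((xRy ∧ xRz) → ∃w (yR²w ∧ z = w)).
G1: fails — w1Rw0, w1Rw0 but no w with w0R²w and w0=w.
G2: fails — 0R1, 0R2 but no w with 1R²w and 2=w.
G3: fails — w1Rw0, w1Rw0 but no w with w0R²w and w0=w.
G4: fails — w0Rw1, w0Rw2 but no w with w1R²w and w2=w.
G5: fails — uRy, uRw but no t with yR²t and w=t.

none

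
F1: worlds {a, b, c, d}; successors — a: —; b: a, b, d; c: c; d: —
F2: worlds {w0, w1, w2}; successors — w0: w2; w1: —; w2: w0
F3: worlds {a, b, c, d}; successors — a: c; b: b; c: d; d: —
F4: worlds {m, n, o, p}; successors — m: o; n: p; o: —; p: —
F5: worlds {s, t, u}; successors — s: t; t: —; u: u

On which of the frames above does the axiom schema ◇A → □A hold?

F2, F3, F4, F5

This is the axiom for partial functionality; its first-order frame correspondent is ∀x ∀y ∀z (Rxy ∧ Rxz → y = z).
F1: fails — b sees both a and b.
F2: satisfies the condition.
F3: satisfies the condition.
F4: satisfies the condition.
F5: satisfies the condition.
Valid on: F2, F3, F4, F5.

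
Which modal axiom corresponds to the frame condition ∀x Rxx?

This is reflexivity; the standard corresponding axiom is T: □s → s.
Suppose □s→s is valid. At any x set V(s)={w : Rxw}. Then □s holds at x, so s holds at x, i.e. Rxx.

□s → s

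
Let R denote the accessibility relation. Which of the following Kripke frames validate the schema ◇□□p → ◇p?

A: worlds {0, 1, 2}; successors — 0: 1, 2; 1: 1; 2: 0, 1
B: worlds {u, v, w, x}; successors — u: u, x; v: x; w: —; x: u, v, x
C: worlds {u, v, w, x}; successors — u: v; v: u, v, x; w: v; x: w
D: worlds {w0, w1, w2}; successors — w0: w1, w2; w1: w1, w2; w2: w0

This is the axiom for a generalized confluence (Geach) condition; its first-order frame correspondent is ∀x ∀y (xRy → ∃w (yR²w ∧ xRw)).
A: holds.
B: holds.
C: fails — xRw but no t with wR²t and xRt.
D: holds.

A, B, D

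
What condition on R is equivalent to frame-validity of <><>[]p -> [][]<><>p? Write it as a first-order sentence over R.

This is a Sahlqvist (Geach-type) schema ◇^2□^1p → □^2◇^2p.
First-order correspondent: forall x forall y forall z ((x R^2 y & x R^2 z) -> exists w (yRw & z R^2 w)).

forall x forall y forall z ((x R^2 y & x R^2 z) -> exists w (yRw & z R^2 w))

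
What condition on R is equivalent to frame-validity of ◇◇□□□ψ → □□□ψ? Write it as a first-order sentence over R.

∀x ∀y ∀z ((xR²y ∧ xR³z) → ∃w (yR³w ∧ z = w))

This is a Sahlqvist (Geach-type) schema ◇^2□^3ψ → □^3◇^0ψ.
Minimal-valuation argument: fix x; take any y with xR^2y and any z with xR^3z. Set V(ψ) to the set of worlds R-reachable from y in exactly 3 steps. Then □^3ψ holds at y, so the antecedent holds at x; validity forces ◇^0ψ at z, giving a w with zR^0w and yR^3w.
First-order correspondent: ∀x ∀y ∀z ((xR²y ∧ xR³z) → ∃w (yR³w ∧ z = w)).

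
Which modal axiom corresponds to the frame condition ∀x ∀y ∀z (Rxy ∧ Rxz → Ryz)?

◇q → □◇q

A defining formula is ◇q → □◇q (the 5 axiom).
Suppose ◇q→□◇q is valid. Take Rxy, Rxz and set V(q)={y}. Then ◇q at x, so □◇q at x, so ◇q at z, so some w with Rzw has q; w=y, i.e. Rzy. By symmetry of the argument, Ryz.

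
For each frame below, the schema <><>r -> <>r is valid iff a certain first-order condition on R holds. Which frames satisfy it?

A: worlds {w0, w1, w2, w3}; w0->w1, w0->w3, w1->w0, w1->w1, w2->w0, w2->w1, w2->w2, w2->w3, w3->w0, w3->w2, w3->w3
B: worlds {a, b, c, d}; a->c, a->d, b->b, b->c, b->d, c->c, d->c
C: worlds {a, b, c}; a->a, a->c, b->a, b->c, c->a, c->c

B, C

The schema corresponds to transitivity: forall x forall y forall z (Rxy & Ryz -> Rxz).
A: fails — Rw1w0 and Rw0w3 but not Rw1w3.
B: satisfies the condition.
C: satisfies the condition.
Valid on: B, C.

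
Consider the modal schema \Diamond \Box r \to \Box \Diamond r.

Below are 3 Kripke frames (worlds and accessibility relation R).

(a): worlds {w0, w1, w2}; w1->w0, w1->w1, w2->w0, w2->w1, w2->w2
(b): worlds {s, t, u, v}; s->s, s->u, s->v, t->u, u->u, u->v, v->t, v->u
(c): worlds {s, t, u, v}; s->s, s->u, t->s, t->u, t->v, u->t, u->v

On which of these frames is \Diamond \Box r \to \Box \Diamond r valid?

The schema corresponds to convergence: \forall x \forall y \forall z (Rxy \wedge Rxz \to \exists w (Ryw \wedge Rzw)).
(a): fails — Rw1w1 and Rw1w0 but w1 and w0 have no common successor.
(b): condition met.
(c): fails — Rsu and Rss but u and s have no common successor.
Valid on: (b).

(b)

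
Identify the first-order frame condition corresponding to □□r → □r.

Suppose □□r→□r is valid. Take Rxy and set V(r)={w : xR²w}. Then □□r at x, so □r at x, so r at y, i.e. ∃z(Rxz∧Rzy).

Density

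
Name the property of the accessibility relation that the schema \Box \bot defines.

This is the Ver axiom.
It corresponds to emptiness of R: \forall x \forall y \neg Rxy.

Emptiness of R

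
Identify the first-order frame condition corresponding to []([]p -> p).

shift-reflexivity

Suppose □(□p→p) is valid. Take Rxy and set V(p)={w : Ryw}. Then at y, □p holds; since □(□p→p) at x, □p→p at y, so p at y, i.e. Ryy.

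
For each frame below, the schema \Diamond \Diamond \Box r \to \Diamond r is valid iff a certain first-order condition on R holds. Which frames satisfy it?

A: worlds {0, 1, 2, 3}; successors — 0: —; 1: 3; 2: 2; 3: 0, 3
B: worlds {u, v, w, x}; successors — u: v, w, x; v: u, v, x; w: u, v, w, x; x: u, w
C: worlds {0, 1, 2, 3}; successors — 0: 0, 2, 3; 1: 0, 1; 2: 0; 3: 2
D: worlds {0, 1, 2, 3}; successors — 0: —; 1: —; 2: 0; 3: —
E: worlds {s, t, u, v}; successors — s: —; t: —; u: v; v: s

The schema corresponds to a generalized confluence (Geach) condition: \forall x \forall y (x R^2 y \to \exists w (yRw \wedge xRw)).
A: fails — 1R²0 but no w with 0Rw and 1Rw.
B: holds.
C: fails — 1R²3 but no w with 3Rw and 1Rw.
D: holds.
E: fails — uR²s but no w with sRw and uRw.

B, D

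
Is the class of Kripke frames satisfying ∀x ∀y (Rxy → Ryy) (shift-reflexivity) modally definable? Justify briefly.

The condition is shift-reflexivity. A defining modal formula is □(□r → r).

Definable; □(□r → r) defines it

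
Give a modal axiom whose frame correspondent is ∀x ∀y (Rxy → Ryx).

q → □◇q

A defining formula is q → □◇q (the B axiom).
Suppose q→□◇q is valid. Take Rxy and set V(q)={x}. Then q at x, so □◇q at x, so ◇q at y, so some z with Ryz has q; z=x, i.e. Ryx.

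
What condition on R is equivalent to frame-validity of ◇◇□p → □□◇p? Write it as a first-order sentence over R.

∀x ∀y ∀z ((xR²y ∧ xR²z) → ∃w (yRw ∧ zRw))

This is a Sahlqvist (Geach-type) schema ◇^2□^1p → □^2◇^1p.
Minimal-valuation argument: fix x; take any y with xR^2y and any z with xR^2z. Set V(p) to the set of worlds R-reachable from y in exactly 1 step. Then □^1p holds at y, so the antecedent holds at x; validity forces ◇^1p at z, giving a w with zR^1w and yR^1w.
First-order correspondent: ∀x ∀y ∀z ((xR²y ∧ xR²z) → ∃w (yRw ∧ zRw)).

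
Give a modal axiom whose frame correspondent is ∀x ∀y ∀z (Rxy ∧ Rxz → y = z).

A defining formula is ◇p → □p (the CD axiom).
Suppose ◇p→□p is valid. Take Rxy, Rxz and set V(p)={y}. Then ◇p at x, so □p at x, so p at z, i.e. z=y.

◇p → □p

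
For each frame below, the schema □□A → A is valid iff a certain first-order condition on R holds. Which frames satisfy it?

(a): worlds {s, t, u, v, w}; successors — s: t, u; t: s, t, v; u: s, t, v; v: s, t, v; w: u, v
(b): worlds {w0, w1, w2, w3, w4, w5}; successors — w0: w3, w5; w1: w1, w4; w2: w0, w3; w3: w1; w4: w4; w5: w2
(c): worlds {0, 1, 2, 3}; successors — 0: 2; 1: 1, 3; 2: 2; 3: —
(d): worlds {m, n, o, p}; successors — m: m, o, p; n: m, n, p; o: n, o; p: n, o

Frame correspondent (Sahlqvist): ∀x ∃w (xR²w ∧ x = w) — i.e. a generalized confluence (Geach) condition.
(a): fails — at w but no w* with wR²w* and w=w*.
(b): fails — at w0 but no w with w0R²w and w0=w.
(c): fails — at 0 but no w with 0R²w and 0=w.
(d): holds.

(d)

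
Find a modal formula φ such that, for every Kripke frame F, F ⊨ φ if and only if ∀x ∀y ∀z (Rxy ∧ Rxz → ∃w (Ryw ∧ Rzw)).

◇□s → □◇s

The condition is convergence. The .2 schema ◇□s → □◇s defines it.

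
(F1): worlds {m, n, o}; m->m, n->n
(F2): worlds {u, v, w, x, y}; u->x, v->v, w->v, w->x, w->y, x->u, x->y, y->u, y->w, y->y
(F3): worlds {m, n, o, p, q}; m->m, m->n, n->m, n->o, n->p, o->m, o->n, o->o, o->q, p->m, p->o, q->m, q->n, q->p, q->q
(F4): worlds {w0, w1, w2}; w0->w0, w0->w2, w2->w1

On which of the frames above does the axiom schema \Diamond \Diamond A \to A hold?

(F1)

The schema corresponds to a generalized confluence (Geach) condition: \forall x \forall y (x R^2 y \to \exists w (y = w \wedge x = w)).
(F1): ✓.
(F2): fails — uR²y but y ≠ u.
(F3): fails — mR²n but n ≠ m.
(F4): fails — w0R²w1 but w1 ≠ w0.
Valid on: (F1).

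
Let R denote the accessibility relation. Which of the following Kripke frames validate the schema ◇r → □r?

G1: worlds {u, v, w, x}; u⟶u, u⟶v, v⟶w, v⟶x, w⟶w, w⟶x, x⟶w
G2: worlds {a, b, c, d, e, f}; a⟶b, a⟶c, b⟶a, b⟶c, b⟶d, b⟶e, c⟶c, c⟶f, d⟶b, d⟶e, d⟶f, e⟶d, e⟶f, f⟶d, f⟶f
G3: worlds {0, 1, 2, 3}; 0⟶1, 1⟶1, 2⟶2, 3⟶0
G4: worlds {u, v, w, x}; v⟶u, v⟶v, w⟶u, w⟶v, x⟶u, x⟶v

G3

This is the axiom for partial functionality; its first-order frame correspondent is ∀x ∀y ∀z (Rxy ∧ Rxz → y = z).
G1: fails — u sees both u and v.
G2: fails — a sees both b and c.
G3: ✓.
G4: fails — v sees both u and v.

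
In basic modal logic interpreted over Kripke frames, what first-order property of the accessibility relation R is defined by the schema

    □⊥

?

Emptiness of R

□⊥ is valid iff no world has any successor (otherwise □⊥ fails at any world with one).
The converse is a direct semantic check.
So the correspondent is emptiness of R.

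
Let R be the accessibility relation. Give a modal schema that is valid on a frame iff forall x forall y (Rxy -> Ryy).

A defining formula is □(□p → p) (the T□ axiom).
Suppose □(□p→p) is valid. Take Rxy and set V(p)={w : Ryw}. Then at y, □p holds; since □(□p→p) at x, □p→p at y, so p at y, i.e. Ryy.

□(□p → p)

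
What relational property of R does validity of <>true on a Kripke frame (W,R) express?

seriality

◇⊤ holds at w iff w has a successor, so frame-validity of ◇⊤ is exactly seriality. Equivalently via □r → ◇r:
Suppose □r→◇r is valid. At any x set V(r)=W. Then □r at x, so ◇r at x, so x has a successor.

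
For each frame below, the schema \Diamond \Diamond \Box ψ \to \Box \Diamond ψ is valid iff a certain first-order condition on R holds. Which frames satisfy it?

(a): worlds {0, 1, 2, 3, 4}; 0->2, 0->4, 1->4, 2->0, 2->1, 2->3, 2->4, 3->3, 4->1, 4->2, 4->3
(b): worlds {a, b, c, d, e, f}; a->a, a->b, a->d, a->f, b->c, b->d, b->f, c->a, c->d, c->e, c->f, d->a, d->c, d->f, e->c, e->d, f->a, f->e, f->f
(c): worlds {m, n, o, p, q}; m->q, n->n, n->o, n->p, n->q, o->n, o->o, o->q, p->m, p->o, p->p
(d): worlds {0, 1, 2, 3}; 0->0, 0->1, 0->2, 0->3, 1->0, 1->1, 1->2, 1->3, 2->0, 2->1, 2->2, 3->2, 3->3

Frame correspondent (Sahlqvist): \forall x \forall y \forall z ((x R^2 y \wedge xRz) \to \exists w (yRw \wedge zRw)) — i.e. a generalized confluence (Geach) condition.
(a): fails — 0R²1, 0R4 but no w with 1Rw and 4Rw.
(b): fails — aR²e, aRf but no w with eRw and fRw.
(c): fails — nR²m, nRp but no w with mRw and pRw.
(d): satisfies the condition.

(d)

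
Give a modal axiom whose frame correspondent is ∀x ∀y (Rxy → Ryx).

r → □◇r

The condition is symmetry. The B schema r → □◇r defines it.
Suppose r→□◇r is valid. Take Rxy and set V(r)={x}. Then r at x, so □◇r at x, so ◇r at y, so some z with Ryz has r; z=x, i.e. Ryx.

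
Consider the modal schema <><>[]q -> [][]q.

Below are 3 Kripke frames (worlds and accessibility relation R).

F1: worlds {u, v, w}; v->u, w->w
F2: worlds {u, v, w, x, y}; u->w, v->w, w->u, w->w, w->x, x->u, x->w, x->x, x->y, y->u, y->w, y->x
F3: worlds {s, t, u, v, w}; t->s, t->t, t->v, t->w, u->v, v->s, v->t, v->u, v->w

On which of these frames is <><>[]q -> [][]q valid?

The schema corresponds to a generalized confluence (Geach) condition: forall x forall y forall z ((x R^2 y & x R^2 z) -> exists w (yRw & z = w)).
F1: holds.
F2: fails — uR²u, uR²u but no t with uRt and u=t.
F3: fails — tR²s, tR²s but no w* with sRw* and s=w*.
Valid on: F1.

F1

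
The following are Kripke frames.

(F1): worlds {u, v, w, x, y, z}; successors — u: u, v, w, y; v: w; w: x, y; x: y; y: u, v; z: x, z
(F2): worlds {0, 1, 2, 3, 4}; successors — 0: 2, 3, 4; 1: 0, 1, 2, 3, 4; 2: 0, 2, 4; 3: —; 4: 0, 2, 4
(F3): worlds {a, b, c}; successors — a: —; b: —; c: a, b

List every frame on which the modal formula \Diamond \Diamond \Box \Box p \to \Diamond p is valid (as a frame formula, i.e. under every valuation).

(F3)

The schema corresponds to a generalized confluence (Geach) condition: \forall x \forall y (x R^2 y \to \exists w (y R^2 w \wedge xRw)).
(F1): fails — vR²x but no t with xR²t and vRt.
(F2): fails — 1R²3 but no w with 3R²w and 1Rw.
(F3): condition met.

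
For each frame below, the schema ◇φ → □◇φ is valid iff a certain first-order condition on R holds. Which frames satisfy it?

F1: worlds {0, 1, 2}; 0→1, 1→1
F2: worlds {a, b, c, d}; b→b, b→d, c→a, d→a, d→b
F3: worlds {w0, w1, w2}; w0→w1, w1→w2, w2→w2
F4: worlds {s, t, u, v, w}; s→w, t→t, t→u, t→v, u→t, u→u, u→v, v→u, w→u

The schema corresponds to the Euclidean property: ∀x ∀y ∀z (Rxy ∧ Rxz → Ryz).
F1: ✓.
F2: fails — Rbd and Rbd but not Rdd.
F3: fails — Rw0w1 and Rw0w1 but not Rw1w1.
F4: fails — Rsw and Rsw but not Rww.

F1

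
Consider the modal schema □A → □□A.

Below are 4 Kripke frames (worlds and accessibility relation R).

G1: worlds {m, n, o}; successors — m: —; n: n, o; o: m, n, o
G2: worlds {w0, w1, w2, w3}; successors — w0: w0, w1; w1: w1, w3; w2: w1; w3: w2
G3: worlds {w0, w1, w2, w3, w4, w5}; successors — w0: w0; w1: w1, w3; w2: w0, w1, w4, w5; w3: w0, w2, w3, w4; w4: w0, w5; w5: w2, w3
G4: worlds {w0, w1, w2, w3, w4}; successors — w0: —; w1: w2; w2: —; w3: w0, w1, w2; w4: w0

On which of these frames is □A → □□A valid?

This is the axiom for transitivity; its first-order frame correspondent is ∀x ∀y ∀z (Rxy ∧ Ryz → Rxz).
G1: fails — Rno and Rom but not Rnm.
G2: fails — Rw3w2 and Rw2w1 but not Rw3w1.
G3: fails — Rw5w2 and Rw2w4 but not Rw5w4.
G4: holds.

G4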